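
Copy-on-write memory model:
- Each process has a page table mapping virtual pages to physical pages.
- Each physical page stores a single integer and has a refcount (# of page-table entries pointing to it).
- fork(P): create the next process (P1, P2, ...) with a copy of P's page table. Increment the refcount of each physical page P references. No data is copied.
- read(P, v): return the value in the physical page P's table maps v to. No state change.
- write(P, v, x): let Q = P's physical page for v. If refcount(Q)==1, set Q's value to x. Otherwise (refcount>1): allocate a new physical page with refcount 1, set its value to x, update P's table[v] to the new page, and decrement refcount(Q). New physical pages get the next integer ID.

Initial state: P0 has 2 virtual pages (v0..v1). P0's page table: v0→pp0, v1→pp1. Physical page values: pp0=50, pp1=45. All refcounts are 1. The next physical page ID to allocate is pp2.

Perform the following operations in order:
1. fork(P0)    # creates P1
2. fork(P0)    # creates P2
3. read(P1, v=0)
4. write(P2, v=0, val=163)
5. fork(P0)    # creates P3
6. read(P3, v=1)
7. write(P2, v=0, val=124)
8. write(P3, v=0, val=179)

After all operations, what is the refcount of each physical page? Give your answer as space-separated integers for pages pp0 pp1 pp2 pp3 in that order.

Answer: 2 4 1 1

Derivation:
Op 1: fork(P0) -> P1. 2 ppages; refcounts: pp0:2 pp1:2
Op 2: fork(P0) -> P2. 2 ppages; refcounts: pp0:3 pp1:3
Op 3: read(P1, v0) -> 50. No state change.
Op 4: write(P2, v0, 163). refcount(pp0)=3>1 -> COPY to pp2. 3 ppages; refcounts: pp0:2 pp1:3 pp2:1
Op 5: fork(P0) -> P3. 3 ppages; refcounts: pp0:3 pp1:4 pp2:1
Op 6: read(P3, v1) -> 45. No state change.
Op 7: write(P2, v0, 124). refcount(pp2)=1 -> write in place. 3 ppages; refcounts: pp0:3 pp1:4 pp2:1
Op 8: write(P3, v0, 179). refcount(pp0)=3>1 -> COPY to pp3. 4 ppages; refcounts: pp0:2 pp1:4 pp2:1 pp3:1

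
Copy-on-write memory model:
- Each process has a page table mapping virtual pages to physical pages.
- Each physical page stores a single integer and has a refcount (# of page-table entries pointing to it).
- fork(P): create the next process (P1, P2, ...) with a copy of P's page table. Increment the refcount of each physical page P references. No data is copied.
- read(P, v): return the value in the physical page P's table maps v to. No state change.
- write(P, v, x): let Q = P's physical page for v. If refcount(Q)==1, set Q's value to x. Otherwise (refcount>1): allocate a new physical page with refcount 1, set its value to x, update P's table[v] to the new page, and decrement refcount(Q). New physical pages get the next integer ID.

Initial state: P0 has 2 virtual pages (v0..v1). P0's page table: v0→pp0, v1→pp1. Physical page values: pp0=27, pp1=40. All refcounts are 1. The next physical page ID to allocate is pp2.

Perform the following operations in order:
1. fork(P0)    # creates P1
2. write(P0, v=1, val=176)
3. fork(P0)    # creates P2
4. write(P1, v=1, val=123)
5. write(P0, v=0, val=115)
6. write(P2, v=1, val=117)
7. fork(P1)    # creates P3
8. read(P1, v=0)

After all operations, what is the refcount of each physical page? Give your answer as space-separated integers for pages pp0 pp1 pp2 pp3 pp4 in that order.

Answer: 3 2 1 1 1

Derivation:
Op 1: fork(P0) -> P1. 2 ppages; refcounts: pp0:2 pp1:2
Op 2: write(P0, v1, 176). refcount(pp1)=2>1 -> COPY to pp2. 3 ppages; refcounts: pp0:2 pp1:1 pp2:1
Op 3: fork(P0) -> P2. 3 ppages; refcounts: pp0:3 pp1:1 pp2:2
Op 4: write(P1, v1, 123). refcount(pp1)=1 -> write in place. 3 ppages; refcounts: pp0:3 pp1:1 pp2:2
Op 5: write(P0, v0, 115). refcount(pp0)=3>1 -> COPY to pp3. 4 ppages; refcounts: pp0:2 pp1:1 pp2:2 pp3:1
Op 6: write(P2, v1, 117). refcount(pp2)=2>1 -> COPY to pp4. 5 ppages; refcounts: pp0:2 pp1:1 pp2:1 pp3:1 pp4:1
Op 7: fork(P1) -> P3. 5 ppages; refcounts: pp0:3 pp1:2 pp2:1 pp3:1 pp4:1
Op 8: read(P1, v0) -> 27. No state change.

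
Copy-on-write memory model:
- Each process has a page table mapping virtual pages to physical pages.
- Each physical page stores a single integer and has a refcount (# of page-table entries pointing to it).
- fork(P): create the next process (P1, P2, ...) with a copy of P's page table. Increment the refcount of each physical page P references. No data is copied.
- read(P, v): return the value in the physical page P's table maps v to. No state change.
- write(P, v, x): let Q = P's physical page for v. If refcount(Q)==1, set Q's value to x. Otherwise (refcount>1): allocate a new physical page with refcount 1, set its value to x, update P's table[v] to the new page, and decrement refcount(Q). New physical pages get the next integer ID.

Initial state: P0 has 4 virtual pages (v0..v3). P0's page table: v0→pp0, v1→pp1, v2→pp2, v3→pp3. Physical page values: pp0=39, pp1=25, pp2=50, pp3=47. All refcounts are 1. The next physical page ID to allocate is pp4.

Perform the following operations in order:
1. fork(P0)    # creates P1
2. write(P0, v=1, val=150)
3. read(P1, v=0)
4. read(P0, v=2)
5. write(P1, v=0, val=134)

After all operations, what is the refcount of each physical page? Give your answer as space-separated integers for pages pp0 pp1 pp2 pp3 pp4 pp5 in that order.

Answer: 1 1 2 2 1 1

Derivation:
Op 1: fork(P0) -> P1. 4 ppages; refcounts: pp0:2 pp1:2 pp2:2 pp3:2
Op 2: write(P0, v1, 150). refcount(pp1)=2>1 -> COPY to pp4. 5 ppages; refcounts: pp0:2 pp1:1 pp2:2 pp3:2 pp4:1
Op 3: read(P1, v0) -> 39. No state change.
Op 4: read(P0, v2) -> 50. No state change.
Op 5: write(P1, v0, 134). refcount(pp0)=2>1 -> COPY to pp5. 6 ppages; refcounts: pp0:1 pp1:1 pp2:2 pp3:2 pp4:1 pp5:1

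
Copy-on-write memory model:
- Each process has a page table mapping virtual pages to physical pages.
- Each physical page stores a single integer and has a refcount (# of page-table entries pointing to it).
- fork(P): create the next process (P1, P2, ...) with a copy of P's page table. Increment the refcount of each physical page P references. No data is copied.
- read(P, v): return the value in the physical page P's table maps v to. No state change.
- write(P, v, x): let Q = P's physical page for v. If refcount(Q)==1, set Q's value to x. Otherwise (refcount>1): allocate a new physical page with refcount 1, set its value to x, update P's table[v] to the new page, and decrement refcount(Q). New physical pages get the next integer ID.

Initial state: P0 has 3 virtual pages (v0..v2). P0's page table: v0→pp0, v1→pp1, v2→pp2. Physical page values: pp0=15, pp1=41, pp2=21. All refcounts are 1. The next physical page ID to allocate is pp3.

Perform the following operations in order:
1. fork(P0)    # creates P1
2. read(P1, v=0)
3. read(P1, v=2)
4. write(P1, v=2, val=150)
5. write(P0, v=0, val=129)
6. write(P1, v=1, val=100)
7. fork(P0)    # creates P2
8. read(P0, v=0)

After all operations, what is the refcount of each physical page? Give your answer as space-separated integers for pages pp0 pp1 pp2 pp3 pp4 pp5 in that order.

Op 1: fork(P0) -> P1. 3 ppages; refcounts: pp0:2 pp1:2 pp2:2
Op 2: read(P1, v0) -> 15. No state change.
Op 3: read(P1, v2) -> 21. No state change.
Op 4: write(P1, v2, 150). refcount(pp2)=2>1 -> COPY to pp3. 4 ppages; refcounts: pp0:2 pp1:2 pp2:1 pp3:1
Op 5: write(P0, v0, 129). refcount(pp0)=2>1 -> COPY to pp4. 5 ppages; refcounts: pp0:1 pp1:2 pp2:1 pp3:1 pp4:1
Op 6: write(P1, v1, 100). refcount(pp1)=2>1 -> COPY to pp5. 6 ppages; refcounts: pp0:1 pp1:1 pp2:1 pp3:1 pp4:1 pp5:1
Op 7: fork(P0) -> P2. 6 ppages; refcounts: pp0:1 pp1:2 pp2:2 pp3:1 pp4:2 pp5:1
Op 8: read(P0, v0) -> 129. No state change.

Answer: 1 2 2 1 2 1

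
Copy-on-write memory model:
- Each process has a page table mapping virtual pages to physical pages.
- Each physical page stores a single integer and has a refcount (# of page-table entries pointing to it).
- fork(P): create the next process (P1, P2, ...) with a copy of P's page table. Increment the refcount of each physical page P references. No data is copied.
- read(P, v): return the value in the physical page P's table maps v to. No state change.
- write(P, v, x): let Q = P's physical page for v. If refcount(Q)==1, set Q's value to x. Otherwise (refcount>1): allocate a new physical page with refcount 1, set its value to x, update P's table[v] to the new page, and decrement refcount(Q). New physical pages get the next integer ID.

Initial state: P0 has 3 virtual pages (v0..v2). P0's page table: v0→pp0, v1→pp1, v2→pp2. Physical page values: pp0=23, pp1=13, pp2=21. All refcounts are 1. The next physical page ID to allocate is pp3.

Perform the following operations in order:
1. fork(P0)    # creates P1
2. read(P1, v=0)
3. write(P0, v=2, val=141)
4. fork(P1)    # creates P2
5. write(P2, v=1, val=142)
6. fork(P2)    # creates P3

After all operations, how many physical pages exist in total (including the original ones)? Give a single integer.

Answer: 5

Derivation:
Op 1: fork(P0) -> P1. 3 ppages; refcounts: pp0:2 pp1:2 pp2:2
Op 2: read(P1, v0) -> 23. No state change.
Op 3: write(P0, v2, 141). refcount(pp2)=2>1 -> COPY to pp3. 4 ppages; refcounts: pp0:2 pp1:2 pp2:1 pp3:1
Op 4: fork(P1) -> P2. 4 ppages; refcounts: pp0:3 pp1:3 pp2:2 pp3:1
Op 5: write(P2, v1, 142). refcount(pp1)=3>1 -> COPY to pp4. 5 ppages; refcounts: pp0:3 pp1:2 pp2:2 pp3:1 pp4:1
Op 6: fork(P2) -> P3. 5 ppages; refcounts: pp0:4 pp1:2 pp2:3 pp3:1 pp4:2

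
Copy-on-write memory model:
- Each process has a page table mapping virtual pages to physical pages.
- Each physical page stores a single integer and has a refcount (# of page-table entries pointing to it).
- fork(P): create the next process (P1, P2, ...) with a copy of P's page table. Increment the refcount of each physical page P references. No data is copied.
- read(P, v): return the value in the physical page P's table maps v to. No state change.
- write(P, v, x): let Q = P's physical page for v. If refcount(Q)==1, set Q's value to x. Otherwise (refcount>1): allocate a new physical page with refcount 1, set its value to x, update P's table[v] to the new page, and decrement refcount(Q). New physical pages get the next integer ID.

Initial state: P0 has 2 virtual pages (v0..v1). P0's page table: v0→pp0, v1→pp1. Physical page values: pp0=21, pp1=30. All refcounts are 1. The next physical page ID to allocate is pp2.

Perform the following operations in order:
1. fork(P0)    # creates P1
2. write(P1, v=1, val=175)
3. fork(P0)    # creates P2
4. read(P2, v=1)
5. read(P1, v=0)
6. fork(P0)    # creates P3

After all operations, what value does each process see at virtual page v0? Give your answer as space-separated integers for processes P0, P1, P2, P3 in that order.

Answer: 21 21 21 21

Derivation:
Op 1: fork(P0) -> P1. 2 ppages; refcounts: pp0:2 pp1:2
Op 2: write(P1, v1, 175). refcount(pp1)=2>1 -> COPY to pp2. 3 ppages; refcounts: pp0:2 pp1:1 pp2:1
Op 3: fork(P0) -> P2. 3 ppages; refcounts: pp0:3 pp1:2 pp2:1
Op 4: read(P2, v1) -> 30. No state change.
Op 5: read(P1, v0) -> 21. No state change.
Op 6: fork(P0) -> P3. 3 ppages; refcounts: pp0:4 pp1:3 pp2:1
P0: v0 -> pp0 = 21
P1: v0 -> pp0 = 21
P2: v0 -> pp0 = 21
P3: v0 -> pp0 = 21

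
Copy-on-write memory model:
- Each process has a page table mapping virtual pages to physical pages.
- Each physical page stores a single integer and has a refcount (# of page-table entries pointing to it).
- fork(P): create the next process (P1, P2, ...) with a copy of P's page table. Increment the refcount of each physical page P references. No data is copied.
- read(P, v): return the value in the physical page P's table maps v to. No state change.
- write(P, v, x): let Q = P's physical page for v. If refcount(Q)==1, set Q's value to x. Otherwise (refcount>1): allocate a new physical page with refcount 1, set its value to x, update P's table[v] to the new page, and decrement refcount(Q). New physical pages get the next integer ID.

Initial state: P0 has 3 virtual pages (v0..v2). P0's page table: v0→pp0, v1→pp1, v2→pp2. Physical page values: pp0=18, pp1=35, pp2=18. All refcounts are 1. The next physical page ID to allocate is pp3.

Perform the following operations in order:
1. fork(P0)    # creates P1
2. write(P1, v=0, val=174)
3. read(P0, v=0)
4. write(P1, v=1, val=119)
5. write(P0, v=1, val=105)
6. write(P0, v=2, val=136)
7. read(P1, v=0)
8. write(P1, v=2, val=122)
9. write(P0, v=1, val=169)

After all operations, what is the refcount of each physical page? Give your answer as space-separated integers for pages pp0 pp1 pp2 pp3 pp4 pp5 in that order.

Answer: 1 1 1 1 1 1

Derivation:
Op 1: fork(P0) -> P1. 3 ppages; refcounts: pp0:2 pp1:2 pp2:2
Op 2: write(P1, v0, 174). refcount(pp0)=2>1 -> COPY to pp3. 4 ppages; refcounts: pp0:1 pp1:2 pp2:2 pp3:1
Op 3: read(P0, v0) -> 18. No state change.
Op 4: write(P1, v1, 119). refcount(pp1)=2>1 -> COPY to pp4. 5 ppages; refcounts: pp0:1 pp1:1 pp2:2 pp3:1 pp4:1
Op 5: write(P0, v1, 105). refcount(pp1)=1 -> write in place. 5 ppages; refcounts: pp0:1 pp1:1 pp2:2 pp3:1 pp4:1
Op 6: write(P0, v2, 136). refcount(pp2)=2>1 -> COPY to pp5. 6 ppages; refcounts: pp0:1 pp1:1 pp2:1 pp3:1 pp4:1 pp5:1
Op 7: read(P1, v0) -> 174. No state change.
Op 8: write(P1, v2, 122). refcount(pp2)=1 -> write in place. 6 ppages; refcounts: pp0:1 pp1:1 pp2:1 pp3:1 pp4:1 pp5:1
Op 9: write(P0, v1, 169). refcount(pp1)=1 -> write in place. 6 ppages; refcounts: pp0:1 pp1:1 pp2:1 pp3:1 pp4:1 pp5:1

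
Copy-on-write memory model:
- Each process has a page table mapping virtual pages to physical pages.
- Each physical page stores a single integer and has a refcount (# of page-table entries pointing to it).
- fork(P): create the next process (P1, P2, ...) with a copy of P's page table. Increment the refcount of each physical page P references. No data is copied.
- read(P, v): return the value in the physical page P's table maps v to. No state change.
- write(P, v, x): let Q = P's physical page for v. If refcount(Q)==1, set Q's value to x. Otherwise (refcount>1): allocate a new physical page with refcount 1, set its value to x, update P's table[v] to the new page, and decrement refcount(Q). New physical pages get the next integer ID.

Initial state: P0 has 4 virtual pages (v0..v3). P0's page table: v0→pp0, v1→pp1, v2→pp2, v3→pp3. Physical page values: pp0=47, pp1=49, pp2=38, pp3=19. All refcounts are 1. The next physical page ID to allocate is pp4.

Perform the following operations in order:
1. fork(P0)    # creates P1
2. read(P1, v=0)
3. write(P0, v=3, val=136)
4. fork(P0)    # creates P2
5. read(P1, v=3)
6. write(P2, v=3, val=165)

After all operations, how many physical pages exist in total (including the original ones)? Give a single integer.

Answer: 6

Derivation:
Op 1: fork(P0) -> P1. 4 ppages; refcounts: pp0:2 pp1:2 pp2:2 pp3:2
Op 2: read(P1, v0) -> 47. No state change.
Op 3: write(P0, v3, 136). refcount(pp3)=2>1 -> COPY to pp4. 5 ppages; refcounts: pp0:2 pp1:2 pp2:2 pp3:1 pp4:1
Op 4: fork(P0) -> P2. 5 ppages; refcounts: pp0:3 pp1:3 pp2:3 pp3:1 pp4:2
Op 5: read(P1, v3) -> 19. No state change.
Op 6: write(P2, v3, 165). refcount(pp4)=2>1 -> COPY to pp5. 6 ppages; refcounts: pp0:3 pp1:3 pp2:3 pp3:1 pp4:1 pp5:1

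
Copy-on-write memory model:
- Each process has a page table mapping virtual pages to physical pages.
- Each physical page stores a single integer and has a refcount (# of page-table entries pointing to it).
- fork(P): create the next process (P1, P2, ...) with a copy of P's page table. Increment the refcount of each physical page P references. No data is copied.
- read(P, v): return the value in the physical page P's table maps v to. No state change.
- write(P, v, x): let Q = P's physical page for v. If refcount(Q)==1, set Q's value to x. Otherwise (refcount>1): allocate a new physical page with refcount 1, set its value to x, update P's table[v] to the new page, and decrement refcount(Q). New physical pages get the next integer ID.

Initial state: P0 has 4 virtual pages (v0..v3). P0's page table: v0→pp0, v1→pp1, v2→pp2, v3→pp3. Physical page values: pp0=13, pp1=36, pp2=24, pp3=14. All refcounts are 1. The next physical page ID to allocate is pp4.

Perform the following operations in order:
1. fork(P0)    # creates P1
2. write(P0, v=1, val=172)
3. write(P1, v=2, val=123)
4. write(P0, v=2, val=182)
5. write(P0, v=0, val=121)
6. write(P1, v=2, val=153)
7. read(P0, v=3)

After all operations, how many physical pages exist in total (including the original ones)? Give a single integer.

Answer: 7

Derivation:
Op 1: fork(P0) -> P1. 4 ppages; refcounts: pp0:2 pp1:2 pp2:2 pp3:2
Op 2: write(P0, v1, 172). refcount(pp1)=2>1 -> COPY to pp4. 5 ppages; refcounts: pp0:2 pp1:1 pp2:2 pp3:2 pp4:1
Op 3: write(P1, v2, 123). refcount(pp2)=2>1 -> COPY to pp5. 6 ppages; refcounts: pp0:2 pp1:1 pp2:1 pp3:2 pp4:1 pp5:1
Op 4: write(P0, v2, 182). refcount(pp2)=1 -> write in place. 6 ppages; refcounts: pp0:2 pp1:1 pp2:1 pp3:2 pp4:1 pp5:1
Op 5: write(P0, v0, 121). refcount(pp0)=2>1 -> COPY to pp6. 7 ppages; refcounts: pp0:1 pp1:1 pp2:1 pp3:2 pp4:1 pp5:1 pp6:1
Op 6: write(P1, v2, 153). refcount(pp5)=1 -> write in place. 7 ppages; refcounts: pp0:1 pp1:1 pp2:1 pp3:2 pp4:1 pp5:1 pp6:1
Op 7: read(P0, v3) -> 14. No state change.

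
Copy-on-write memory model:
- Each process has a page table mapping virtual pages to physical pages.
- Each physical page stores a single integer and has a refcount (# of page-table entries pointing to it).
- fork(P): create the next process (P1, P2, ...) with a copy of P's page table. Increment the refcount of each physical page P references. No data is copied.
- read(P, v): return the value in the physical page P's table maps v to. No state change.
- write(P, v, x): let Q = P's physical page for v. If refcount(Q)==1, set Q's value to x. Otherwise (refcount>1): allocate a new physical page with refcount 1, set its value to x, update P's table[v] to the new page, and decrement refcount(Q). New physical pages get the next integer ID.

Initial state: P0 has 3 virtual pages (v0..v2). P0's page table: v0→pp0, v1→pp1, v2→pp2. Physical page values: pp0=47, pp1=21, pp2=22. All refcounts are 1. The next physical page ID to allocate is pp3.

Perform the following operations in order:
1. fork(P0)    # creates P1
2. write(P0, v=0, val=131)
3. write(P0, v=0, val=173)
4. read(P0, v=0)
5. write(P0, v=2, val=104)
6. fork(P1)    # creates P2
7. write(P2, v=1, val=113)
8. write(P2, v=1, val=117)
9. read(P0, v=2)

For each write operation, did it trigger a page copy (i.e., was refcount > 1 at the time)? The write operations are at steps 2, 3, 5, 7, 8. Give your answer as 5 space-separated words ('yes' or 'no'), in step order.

Op 1: fork(P0) -> P1. 3 ppages; refcounts: pp0:2 pp1:2 pp2:2
Op 2: write(P0, v0, 131). refcount(pp0)=2>1 -> COPY to pp3. 4 ppages; refcounts: pp0:1 pp1:2 pp2:2 pp3:1
Op 3: write(P0, v0, 173). refcount(pp3)=1 -> write in place. 4 ppages; refcounts: pp0:1 pp1:2 pp2:2 pp3:1
Op 4: read(P0, v0) -> 173. No state change.
Op 5: write(P0, v2, 104). refcount(pp2)=2>1 -> COPY to pp4. 5 ppages; refcounts: pp0:1 pp1:2 pp2:1 pp3:1 pp4:1
Op 6: fork(P1) -> P2. 5 ppages; refcounts: pp0:2 pp1:3 pp2:2 pp3:1 pp4:1
Op 7: write(P2, v1, 113). refcount(pp1)=3>1 -> COPY to pp5. 6 ppages; refcounts: pp0:2 pp1:2 pp2:2 pp3:1 pp4:1 pp5:1
Op 8: write(P2, v1, 117). refcount(pp5)=1 -> write in place. 6 ppages; refcounts: pp0:2 pp1:2 pp2:2 pp3:1 pp4:1 pp5:1
Op 9: read(P0, v2) -> 104. No state change.

yes no yes yes no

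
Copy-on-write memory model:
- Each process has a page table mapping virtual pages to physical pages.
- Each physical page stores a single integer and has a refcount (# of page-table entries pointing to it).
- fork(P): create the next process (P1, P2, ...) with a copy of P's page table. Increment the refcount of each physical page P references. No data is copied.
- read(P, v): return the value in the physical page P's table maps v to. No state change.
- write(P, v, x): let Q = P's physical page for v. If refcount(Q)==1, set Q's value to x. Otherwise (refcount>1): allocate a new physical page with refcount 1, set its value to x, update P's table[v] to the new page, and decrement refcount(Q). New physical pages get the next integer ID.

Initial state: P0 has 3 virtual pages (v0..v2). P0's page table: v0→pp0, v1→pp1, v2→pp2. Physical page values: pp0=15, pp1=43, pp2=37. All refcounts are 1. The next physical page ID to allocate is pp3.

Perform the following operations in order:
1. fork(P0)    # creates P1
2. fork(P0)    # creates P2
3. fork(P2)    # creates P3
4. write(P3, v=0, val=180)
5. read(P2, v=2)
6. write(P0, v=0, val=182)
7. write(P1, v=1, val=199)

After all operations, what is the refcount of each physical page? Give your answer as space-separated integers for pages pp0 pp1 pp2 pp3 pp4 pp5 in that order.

Answer: 2 3 4 1 1 1

Derivation:
Op 1: fork(P0) -> P1. 3 ppages; refcounts: pp0:2 pp1:2 pp2:2
Op 2: fork(P0) -> P2. 3 ppages; refcounts: pp0:3 pp1:3 pp2:3
Op 3: fork(P2) -> P3. 3 ppages; refcounts: pp0:4 pp1:4 pp2:4
Op 4: write(P3, v0, 180). refcount(pp0)=4>1 -> COPY to pp3. 4 ppages; refcounts: pp0:3 pp1:4 pp2:4 pp3:1
Op 5: read(P2, v2) -> 37. No state change.
Op 6: write(P0, v0, 182). refcount(pp0)=3>1 -> COPY to pp4. 5 ppages; refcounts: pp0:2 pp1:4 pp2:4 pp3:1 pp4:1
Op 7: write(P1, v1, 199). refcount(pp1)=4>1 -> COPY to pp5. 6 ppages; refcounts: pp0:2 pp1:3 pp2:4 pp3:1 pp4:1 pp5:1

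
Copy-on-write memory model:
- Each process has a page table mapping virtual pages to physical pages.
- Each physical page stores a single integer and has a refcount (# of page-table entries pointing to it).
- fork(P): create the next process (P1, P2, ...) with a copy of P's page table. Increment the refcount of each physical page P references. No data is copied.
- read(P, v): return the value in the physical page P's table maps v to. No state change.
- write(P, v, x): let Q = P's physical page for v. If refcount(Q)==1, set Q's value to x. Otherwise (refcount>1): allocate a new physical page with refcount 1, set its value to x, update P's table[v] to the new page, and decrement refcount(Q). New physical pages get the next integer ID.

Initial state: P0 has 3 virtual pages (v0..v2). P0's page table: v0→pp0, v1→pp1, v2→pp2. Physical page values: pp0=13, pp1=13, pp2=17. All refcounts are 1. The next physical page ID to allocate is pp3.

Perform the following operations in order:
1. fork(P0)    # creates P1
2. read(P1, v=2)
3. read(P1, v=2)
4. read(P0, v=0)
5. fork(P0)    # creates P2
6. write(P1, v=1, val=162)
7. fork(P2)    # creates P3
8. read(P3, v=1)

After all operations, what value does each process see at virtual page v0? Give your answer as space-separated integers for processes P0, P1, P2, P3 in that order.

Op 1: fork(P0) -> P1. 3 ppages; refcounts: pp0:2 pp1:2 pp2:2
Op 2: read(P1, v2) -> 17. No state change.
Op 3: read(P1, v2) -> 17. No state change.
Op 4: read(P0, v0) -> 13. No state change.
Op 5: fork(P0) -> P2. 3 ppages; refcounts: pp0:3 pp1:3 pp2:3
Op 6: write(P1, v1, 162). refcount(pp1)=3>1 -> COPY to pp3. 4 ppages; refcounts: pp0:3 pp1:2 pp2:3 pp3:1
Op 7: fork(P2) -> P3. 4 ppages; refcounts: pp0:4 pp1:3 pp2:4 pp3:1
Op 8: read(P3, v1) -> 13. No state change.
P0: v0 -> pp0 = 13
P1: v0 -> pp0 = 13
P2: v0 -> pp0 = 13
P3: v0 -> pp0 = 13

Answer: 13 13 13 13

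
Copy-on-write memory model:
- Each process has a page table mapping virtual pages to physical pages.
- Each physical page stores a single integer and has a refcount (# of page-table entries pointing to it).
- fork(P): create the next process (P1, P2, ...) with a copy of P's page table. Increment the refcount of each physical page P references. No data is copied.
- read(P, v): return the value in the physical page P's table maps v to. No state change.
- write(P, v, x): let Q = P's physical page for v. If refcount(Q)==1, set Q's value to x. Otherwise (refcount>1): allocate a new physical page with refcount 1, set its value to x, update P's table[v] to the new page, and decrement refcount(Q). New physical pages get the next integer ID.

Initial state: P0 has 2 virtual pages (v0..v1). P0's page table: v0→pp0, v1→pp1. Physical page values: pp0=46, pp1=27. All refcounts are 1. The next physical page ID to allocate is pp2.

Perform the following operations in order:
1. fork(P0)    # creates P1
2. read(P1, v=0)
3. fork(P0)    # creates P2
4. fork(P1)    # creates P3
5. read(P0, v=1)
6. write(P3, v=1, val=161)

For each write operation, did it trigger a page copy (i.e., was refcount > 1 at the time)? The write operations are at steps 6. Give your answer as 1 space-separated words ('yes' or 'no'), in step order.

Op 1: fork(P0) -> P1. 2 ppages; refcounts: pp0:2 pp1:2
Op 2: read(P1, v0) -> 46. No state change.
Op 3: fork(P0) -> P2. 2 ppages; refcounts: pp0:3 pp1:3
Op 4: fork(P1) -> P3. 2 ppages; refcounts: pp0:4 pp1:4
Op 5: read(P0, v1) -> 27. No state change.
Op 6: write(P3, v1, 161). refcount(pp1)=4>1 -> COPY to pp2. 3 ppages; refcounts: pp0:4 pp1:3 pp2:1

yes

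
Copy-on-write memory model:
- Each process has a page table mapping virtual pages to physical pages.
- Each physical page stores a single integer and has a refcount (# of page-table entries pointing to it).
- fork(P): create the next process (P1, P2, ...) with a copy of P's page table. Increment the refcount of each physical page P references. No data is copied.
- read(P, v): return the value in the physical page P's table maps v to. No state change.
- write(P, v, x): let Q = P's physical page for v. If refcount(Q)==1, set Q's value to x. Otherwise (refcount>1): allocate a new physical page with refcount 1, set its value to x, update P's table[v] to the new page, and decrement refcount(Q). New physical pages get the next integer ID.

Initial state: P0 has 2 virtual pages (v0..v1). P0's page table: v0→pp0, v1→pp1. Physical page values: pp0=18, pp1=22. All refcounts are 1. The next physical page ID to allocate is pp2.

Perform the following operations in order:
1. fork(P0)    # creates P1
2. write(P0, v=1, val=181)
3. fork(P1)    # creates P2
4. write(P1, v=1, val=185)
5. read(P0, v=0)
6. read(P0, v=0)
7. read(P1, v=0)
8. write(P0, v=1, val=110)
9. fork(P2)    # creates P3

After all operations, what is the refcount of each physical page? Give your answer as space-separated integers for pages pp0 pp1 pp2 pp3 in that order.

Answer: 4 2 1 1

Derivation:
Op 1: fork(P0) -> P1. 2 ppages; refcounts: pp0:2 pp1:2
Op 2: write(P0, v1, 181). refcount(pp1)=2>1 -> COPY to pp2. 3 ppages; refcounts: pp0:2 pp1:1 pp2:1
Op 3: fork(P1) -> P2. 3 ppages; refcounts: pp0:3 pp1:2 pp2:1
Op 4: write(P1, v1, 185). refcount(pp1)=2>1 -> COPY to pp3. 4 ppages; refcounts: pp0:3 pp1:1 pp2:1 pp3:1
Op 5: read(P0, v0) -> 18. No state change.
Op 6: read(P0, v0) -> 18. No state change.
Op 7: read(P1, v0) -> 18. No state change.
Op 8: write(P0, v1, 110). refcount(pp2)=1 -> write in place. 4 ppages; refcounts: pp0:3 pp1:1 pp2:1 pp3:1
Op 9: fork(P2) -> P3. 4 ppages; refcounts: pp0:4 pp1:2 pp2:1 pp3:1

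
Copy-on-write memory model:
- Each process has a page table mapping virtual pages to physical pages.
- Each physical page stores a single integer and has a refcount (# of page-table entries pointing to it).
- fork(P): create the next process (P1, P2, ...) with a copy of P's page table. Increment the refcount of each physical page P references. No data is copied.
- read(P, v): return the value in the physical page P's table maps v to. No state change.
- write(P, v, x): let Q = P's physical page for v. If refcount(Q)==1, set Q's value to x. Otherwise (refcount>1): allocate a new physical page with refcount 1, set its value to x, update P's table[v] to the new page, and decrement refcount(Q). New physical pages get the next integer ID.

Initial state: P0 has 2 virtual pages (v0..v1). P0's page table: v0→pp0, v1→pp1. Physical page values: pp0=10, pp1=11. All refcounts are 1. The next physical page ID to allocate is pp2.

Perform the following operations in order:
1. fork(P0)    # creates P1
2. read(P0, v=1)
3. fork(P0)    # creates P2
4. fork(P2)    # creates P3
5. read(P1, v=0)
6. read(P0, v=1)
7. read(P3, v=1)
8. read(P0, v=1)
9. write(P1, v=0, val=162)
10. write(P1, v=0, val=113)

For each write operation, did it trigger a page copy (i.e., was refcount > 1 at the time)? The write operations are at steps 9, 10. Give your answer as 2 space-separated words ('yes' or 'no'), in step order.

Op 1: fork(P0) -> P1. 2 ppages; refcounts: pp0:2 pp1:2
Op 2: read(P0, v1) -> 11. No state change.
Op 3: fork(P0) -> P2. 2 ppages; refcounts: pp0:3 pp1:3
Op 4: fork(P2) -> P3. 2 ppages; refcounts: pp0:4 pp1:4
Op 5: read(P1, v0) -> 10. No state change.
Op 6: read(P0, v1) -> 11. No state change.
Op 7: read(P3, v1) -> 11. No state change.
Op 8: read(P0, v1) -> 11. No state change.
Op 9: write(P1, v0, 162). refcount(pp0)=4>1 -> COPY to pp2. 3 ppages; refcounts: pp0:3 pp1:4 pp2:1
Op 10: write(P1, v0, 113). refcount(pp2)=1 -> write in place. 3 ppages; refcounts: pp0:3 pp1:4 pp2:1

yes no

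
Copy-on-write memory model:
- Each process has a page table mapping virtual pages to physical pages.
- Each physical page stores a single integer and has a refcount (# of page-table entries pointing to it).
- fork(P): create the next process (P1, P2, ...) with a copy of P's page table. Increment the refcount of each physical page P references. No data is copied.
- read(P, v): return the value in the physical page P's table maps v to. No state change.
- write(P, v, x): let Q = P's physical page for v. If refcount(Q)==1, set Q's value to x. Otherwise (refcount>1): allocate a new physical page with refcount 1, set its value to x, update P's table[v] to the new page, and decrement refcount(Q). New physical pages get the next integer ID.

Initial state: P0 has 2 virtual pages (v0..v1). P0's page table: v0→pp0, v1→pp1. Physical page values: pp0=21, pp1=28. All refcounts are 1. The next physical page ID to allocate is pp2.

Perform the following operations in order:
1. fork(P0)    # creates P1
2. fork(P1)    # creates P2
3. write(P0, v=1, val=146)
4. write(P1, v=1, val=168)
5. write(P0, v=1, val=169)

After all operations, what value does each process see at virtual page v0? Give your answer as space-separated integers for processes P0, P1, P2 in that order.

Answer: 21 21 21

Derivation:
Op 1: fork(P0) -> P1. 2 ppages; refcounts: pp0:2 pp1:2
Op 2: fork(P1) -> P2. 2 ppages; refcounts: pp0:3 pp1:3
Op 3: write(P0, v1, 146). refcount(pp1)=3>1 -> COPY to pp2. 3 ppages; refcounts: pp0:3 pp1:2 pp2:1
Op 4: write(P1, v1, 168). refcount(pp1)=2>1 -> COPY to pp3. 4 ppages; refcounts: pp0:3 pp1:1 pp2:1 pp3:1
Op 5: write(P0, v1, 169). refcount(pp2)=1 -> write in place. 4 ppages; refcounts: pp0:3 pp1:1 pp2:1 pp3:1
P0: v0 -> pp0 = 21
P1: v0 -> pp0 = 21
P2: v0 -> pp0 = 21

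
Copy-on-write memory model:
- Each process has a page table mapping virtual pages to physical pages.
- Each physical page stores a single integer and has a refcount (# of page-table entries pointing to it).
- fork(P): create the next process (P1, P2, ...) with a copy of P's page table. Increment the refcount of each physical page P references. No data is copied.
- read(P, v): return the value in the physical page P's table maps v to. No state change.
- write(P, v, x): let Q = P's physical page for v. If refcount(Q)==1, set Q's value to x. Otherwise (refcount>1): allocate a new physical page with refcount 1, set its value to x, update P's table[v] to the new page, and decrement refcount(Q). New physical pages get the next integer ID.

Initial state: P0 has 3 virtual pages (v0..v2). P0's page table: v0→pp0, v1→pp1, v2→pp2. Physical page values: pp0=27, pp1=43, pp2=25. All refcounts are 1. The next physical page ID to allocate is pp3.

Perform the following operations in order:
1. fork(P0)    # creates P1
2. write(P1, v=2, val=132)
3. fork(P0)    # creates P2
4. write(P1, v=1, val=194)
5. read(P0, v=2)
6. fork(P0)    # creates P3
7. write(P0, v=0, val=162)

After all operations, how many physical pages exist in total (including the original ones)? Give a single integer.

Op 1: fork(P0) -> P1. 3 ppages; refcounts: pp0:2 pp1:2 pp2:2
Op 2: write(P1, v2, 132). refcount(pp2)=2>1 -> COPY to pp3. 4 ppages; refcounts: pp0:2 pp1:2 pp2:1 pp3:1
Op 3: fork(P0) -> P2. 4 ppages; refcounts: pp0:3 pp1:3 pp2:2 pp3:1
Op 4: write(P1, v1, 194). refcount(pp1)=3>1 -> COPY to pp4. 5 ppages; refcounts: pp0:3 pp1:2 pp2:2 pp3:1 pp4:1
Op 5: read(P0, v2) -> 25. No state change.
Op 6: fork(P0) -> P3. 5 ppages; refcounts: pp0:4 pp1:3 pp2:3 pp3:1 pp4:1
Op 7: write(P0, v0, 162). refcount(pp0)=4>1 -> COPY to pp5. 6 ppages; refcounts: pp0:3 pp1:3 pp2:3 pp3:1 pp4:1 pp5:1

Answer: 6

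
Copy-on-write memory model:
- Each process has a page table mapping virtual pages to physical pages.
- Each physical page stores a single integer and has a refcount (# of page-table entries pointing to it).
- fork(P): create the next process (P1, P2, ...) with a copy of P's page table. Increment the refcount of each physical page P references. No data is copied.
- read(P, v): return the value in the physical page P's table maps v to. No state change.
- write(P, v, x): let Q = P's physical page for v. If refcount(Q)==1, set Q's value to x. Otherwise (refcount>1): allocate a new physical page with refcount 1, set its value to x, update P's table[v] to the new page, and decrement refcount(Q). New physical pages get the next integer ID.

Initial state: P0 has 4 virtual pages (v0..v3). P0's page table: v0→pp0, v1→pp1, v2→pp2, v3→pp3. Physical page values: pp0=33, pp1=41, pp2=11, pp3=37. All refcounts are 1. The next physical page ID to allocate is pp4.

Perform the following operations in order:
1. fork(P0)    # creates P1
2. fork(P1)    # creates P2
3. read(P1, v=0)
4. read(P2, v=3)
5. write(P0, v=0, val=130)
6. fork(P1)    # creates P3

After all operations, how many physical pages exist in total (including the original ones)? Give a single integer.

Op 1: fork(P0) -> P1. 4 ppages; refcounts: pp0:2 pp1:2 pp2:2 pp3:2
Op 2: fork(P1) -> P2. 4 ppages; refcounts: pp0:3 pp1:3 pp2:3 pp3:3
Op 3: read(P1, v0) -> 33. No state change.
Op 4: read(P2, v3) -> 37. No state change.
Op 5: write(P0, v0, 130). refcount(pp0)=3>1 -> COPY to pp4. 5 ppages; refcounts: pp0:2 pp1:3 pp2:3 pp3:3 pp4:1
Op 6: fork(P1) -> P3. 5 ppages; refcounts: pp0:3 pp1:4 pp2:4 pp3:4 pp4:1

Answer: 5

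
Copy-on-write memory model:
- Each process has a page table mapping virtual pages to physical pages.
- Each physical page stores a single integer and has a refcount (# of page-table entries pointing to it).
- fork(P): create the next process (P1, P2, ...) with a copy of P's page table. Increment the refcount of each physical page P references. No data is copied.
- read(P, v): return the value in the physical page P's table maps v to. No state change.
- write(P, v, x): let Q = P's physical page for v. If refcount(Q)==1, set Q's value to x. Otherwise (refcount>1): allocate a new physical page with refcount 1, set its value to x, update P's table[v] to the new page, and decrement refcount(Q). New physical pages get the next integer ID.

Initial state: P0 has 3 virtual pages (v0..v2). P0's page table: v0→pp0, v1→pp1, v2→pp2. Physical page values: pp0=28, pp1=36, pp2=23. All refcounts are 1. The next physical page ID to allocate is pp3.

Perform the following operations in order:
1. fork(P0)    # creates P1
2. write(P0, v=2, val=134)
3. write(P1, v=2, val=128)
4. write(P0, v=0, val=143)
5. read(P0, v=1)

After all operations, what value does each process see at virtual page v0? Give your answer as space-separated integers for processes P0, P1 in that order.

Answer: 143 28

Derivation:
Op 1: fork(P0) -> P1. 3 ppages; refcounts: pp0:2 pp1:2 pp2:2
Op 2: write(P0, v2, 134). refcount(pp2)=2>1 -> COPY to pp3. 4 ppages; refcounts: pp0:2 pp1:2 pp2:1 pp3:1
Op 3: write(P1, v2, 128). refcount(pp2)=1 -> write in place. 4 ppages; refcounts: pp0:2 pp1:2 pp2:1 pp3:1
Op 4: write(P0, v0, 143). refcount(pp0)=2>1 -> COPY to pp4. 5 ppages; refcounts: pp0:1 pp1:2 pp2:1 pp3:1 pp4:1
Op 5: read(P0, v1) -> 36. No state change.
P0: v0 -> pp4 = 143
P1: v0 -> pp0 = 28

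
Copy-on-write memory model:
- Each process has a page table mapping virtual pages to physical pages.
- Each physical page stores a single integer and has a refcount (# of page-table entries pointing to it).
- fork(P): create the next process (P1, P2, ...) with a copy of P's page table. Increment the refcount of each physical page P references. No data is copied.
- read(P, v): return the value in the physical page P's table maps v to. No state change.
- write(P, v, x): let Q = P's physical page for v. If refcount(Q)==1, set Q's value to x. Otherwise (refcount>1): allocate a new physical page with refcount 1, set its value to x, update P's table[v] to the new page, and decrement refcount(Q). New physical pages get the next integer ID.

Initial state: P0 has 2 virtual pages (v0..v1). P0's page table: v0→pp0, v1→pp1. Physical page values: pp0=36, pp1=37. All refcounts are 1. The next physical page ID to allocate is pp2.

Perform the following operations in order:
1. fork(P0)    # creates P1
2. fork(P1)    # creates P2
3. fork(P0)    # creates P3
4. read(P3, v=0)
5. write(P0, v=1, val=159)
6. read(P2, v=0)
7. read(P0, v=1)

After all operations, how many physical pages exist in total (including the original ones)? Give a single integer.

Op 1: fork(P0) -> P1. 2 ppages; refcounts: pp0:2 pp1:2
Op 2: fork(P1) -> P2. 2 ppages; refcounts: pp0:3 pp1:3
Op 3: fork(P0) -> P3. 2 ppages; refcounts: pp0:4 pp1:4
Op 4: read(P3, v0) -> 36. No state change.
Op 5: write(P0, v1, 159). refcount(pp1)=4>1 -> COPY to pp2. 3 ppages; refcounts: pp0:4 pp1:3 pp2:1
Op 6: read(P2, v0) -> 36. No state change.
Op 7: read(P0, v1) -> 159. No state change.

Answer: 3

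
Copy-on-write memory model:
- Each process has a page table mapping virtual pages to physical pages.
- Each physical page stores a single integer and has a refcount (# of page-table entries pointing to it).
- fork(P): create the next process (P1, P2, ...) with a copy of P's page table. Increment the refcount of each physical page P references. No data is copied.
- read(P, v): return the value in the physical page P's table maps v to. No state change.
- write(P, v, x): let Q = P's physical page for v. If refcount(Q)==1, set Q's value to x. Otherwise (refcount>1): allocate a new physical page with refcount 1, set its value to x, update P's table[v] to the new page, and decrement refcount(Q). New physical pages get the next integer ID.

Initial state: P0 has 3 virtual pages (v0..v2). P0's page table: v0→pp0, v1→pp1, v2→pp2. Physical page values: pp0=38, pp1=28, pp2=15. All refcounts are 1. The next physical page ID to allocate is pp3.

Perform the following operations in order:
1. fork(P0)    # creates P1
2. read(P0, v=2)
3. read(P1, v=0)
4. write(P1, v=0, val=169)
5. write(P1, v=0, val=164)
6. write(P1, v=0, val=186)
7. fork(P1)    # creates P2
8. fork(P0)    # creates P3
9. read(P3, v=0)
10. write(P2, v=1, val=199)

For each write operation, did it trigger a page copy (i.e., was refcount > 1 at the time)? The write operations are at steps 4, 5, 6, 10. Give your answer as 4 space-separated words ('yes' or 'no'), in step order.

Op 1: fork(P0) -> P1. 3 ppages; refcounts: pp0:2 pp1:2 pp2:2
Op 2: read(P0, v2) -> 15. No state change.
Op 3: read(P1, v0) -> 38. No state change.
Op 4: write(P1, v0, 169). refcount(pp0)=2>1 -> COPY to pp3. 4 ppages; refcounts: pp0:1 pp1:2 pp2:2 pp3:1
Op 5: write(P1, v0, 164). refcount(pp3)=1 -> write in place. 4 ppages; refcounts: pp0:1 pp1:2 pp2:2 pp3:1
Op 6: write(P1, v0, 186). refcount(pp3)=1 -> write in place. 4 ppages; refcounts: pp0:1 pp1:2 pp2:2 pp3:1
Op 7: fork(P1) -> P2. 4 ppages; refcounts: pp0:1 pp1:3 pp2:3 pp3:2
Op 8: fork(P0) -> P3. 4 ppages; refcounts: pp0:2 pp1:4 pp2:4 pp3:2
Op 9: read(P3, v0) -> 38. No state change.
Op 10: write(P2, v1, 199). refcount(pp1)=4>1 -> COPY to pp4. 5 ppages; refcounts: pp0:2 pp1:3 pp2:4 pp3:2 pp4:1

yes no no yes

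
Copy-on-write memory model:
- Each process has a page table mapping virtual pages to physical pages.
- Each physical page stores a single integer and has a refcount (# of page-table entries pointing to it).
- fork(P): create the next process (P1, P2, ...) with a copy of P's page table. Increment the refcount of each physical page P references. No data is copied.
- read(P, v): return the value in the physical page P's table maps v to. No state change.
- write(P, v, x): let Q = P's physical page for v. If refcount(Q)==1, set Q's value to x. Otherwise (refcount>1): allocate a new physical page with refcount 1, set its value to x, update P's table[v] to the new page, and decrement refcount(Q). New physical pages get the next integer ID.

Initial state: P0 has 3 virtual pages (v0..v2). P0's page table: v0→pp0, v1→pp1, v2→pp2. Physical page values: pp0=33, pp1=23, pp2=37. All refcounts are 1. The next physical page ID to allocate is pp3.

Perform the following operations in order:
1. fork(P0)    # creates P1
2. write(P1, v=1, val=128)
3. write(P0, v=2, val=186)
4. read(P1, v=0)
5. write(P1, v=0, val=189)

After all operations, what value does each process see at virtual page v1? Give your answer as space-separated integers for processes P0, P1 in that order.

Op 1: fork(P0) -> P1. 3 ppages; refcounts: pp0:2 pp1:2 pp2:2
Op 2: write(P1, v1, 128). refcount(pp1)=2>1 -> COPY to pp3. 4 ppages; refcounts: pp0:2 pp1:1 pp2:2 pp3:1
Op 3: write(P0, v2, 186). refcount(pp2)=2>1 -> COPY to pp4. 5 ppages; refcounts: pp0:2 pp1:1 pp2:1 pp3:1 pp4:1
Op 4: read(P1, v0) -> 33. No state change.
Op 5: write(P1, v0, 189). refcount(pp0)=2>1 -> COPY to pp5. 6 ppages; refcounts: pp0:1 pp1:1 pp2:1 pp3:1 pp4:1 pp5:1
P0: v1 -> pp1 = 23
P1: v1 -> pp3 = 128

Answer: 23 128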